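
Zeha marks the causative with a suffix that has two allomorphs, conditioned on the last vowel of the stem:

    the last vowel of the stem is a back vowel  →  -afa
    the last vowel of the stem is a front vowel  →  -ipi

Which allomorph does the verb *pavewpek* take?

*pavewpek*: last vowel = /e/, a front vowel → -ipi.

-ipi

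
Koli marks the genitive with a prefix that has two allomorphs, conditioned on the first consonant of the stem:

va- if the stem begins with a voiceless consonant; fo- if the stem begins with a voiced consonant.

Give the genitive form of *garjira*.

fogarjira

*garjira* — first consonant /g/ (voiced) → fo- → *fogarjira*.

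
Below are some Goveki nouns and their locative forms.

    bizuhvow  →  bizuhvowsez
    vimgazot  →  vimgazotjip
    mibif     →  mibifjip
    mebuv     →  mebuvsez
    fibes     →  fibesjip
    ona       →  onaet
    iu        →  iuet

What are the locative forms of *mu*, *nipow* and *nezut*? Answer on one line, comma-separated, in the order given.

muet, nipowsez, nezutjip

The pattern is voicing of the final sound: -jip when the stem ends in a voiceless consonant (*vimgazot*, *mibif*, *fibes*); -sez when the stem ends in a voiced consonant (*bizuhvow*, *mebuv*); -et when the stem ends in a vowel (*ona*, *iu*).
The final sound of *mu* is /u/, which is a vowel, so the suffix is -et, giving *muet*.
*nipow*: final sound = /w/, a voiced consonant → -sez → *nipowsez*.
The final sound of *nezut* is /t/, which is a voiceless consonant, so the suffix is -jip, giving *nezutjip*.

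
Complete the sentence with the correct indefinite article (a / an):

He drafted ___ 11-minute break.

The indefinite article is chosen by the initial *sound* of the following word, not its spelling.
The number *11* is spoken "eleven", beginning with /ɪˈlɛvən/ — a vowel sound.
So the article is *an*: He drafted an 11-minute break.

an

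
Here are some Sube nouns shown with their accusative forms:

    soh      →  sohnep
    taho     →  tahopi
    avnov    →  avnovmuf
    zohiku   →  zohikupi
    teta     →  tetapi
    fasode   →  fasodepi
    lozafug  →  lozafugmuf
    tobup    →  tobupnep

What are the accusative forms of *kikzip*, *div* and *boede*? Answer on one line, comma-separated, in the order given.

The suffix is conditioned by the final sound: -nep when the stem ends in a voiceless consonant (*soh*, *tobup*); -muf when the stem ends in a voiced consonant (*avnov*, *lozafug*); -pi when the stem ends in a vowel (*taho*, *zohiku*, *teta*, *fasode*).
The final sound of *kikzip* is /p/, which is a voiceless consonant, so the suffix is -nep, giving *kikzipnep*.
*div*: final sound = /v/, a voiced consonant → -muf → *divmuf*.
*boede* — final sound /e/ (a vowel) → -pi → *boedepi*.

kikzipnep, divmuf, boedepi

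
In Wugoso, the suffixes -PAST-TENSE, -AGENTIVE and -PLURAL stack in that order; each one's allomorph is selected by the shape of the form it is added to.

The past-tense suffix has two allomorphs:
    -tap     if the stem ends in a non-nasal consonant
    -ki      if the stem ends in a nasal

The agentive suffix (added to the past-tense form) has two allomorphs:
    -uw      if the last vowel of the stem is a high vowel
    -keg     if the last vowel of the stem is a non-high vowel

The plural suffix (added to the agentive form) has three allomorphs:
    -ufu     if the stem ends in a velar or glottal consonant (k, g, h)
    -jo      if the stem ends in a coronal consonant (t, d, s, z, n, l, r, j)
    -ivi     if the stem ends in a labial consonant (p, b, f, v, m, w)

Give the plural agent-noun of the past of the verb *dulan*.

dulankiuwivi

Since the final consonant of *dulan* is /n/ (a nasal), it takes -ki, giving *dulanki*.
Since the last vowel of the past-tense form *dulanki* is /i/ (a high vowel), it takes -uw, giving *dulankiuw*.
The final consonant of the agentive form *dulankiuw* is /w/, which is labial, so the plural suffix is -ivi, giving *dulankiuwivi*.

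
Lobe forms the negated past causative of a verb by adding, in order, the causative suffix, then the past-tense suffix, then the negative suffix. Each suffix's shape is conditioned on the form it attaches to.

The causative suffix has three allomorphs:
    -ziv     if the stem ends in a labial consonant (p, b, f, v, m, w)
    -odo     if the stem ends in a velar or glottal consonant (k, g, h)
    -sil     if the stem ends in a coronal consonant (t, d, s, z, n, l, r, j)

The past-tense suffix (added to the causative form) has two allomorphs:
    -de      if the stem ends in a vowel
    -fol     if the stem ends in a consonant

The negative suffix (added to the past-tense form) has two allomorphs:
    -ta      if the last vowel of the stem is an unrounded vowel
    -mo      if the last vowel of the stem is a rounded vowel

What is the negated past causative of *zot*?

Since the final consonant of *zot* is /t/ (coronal), it takes -sil, giving *zotsil*.
The causative form *zotsil* — final sound /l/ (a consonant) → -fol → *zotsilfol*.
The past-tense form *zotsilfol*: last vowel = /o/, a rounded vowel → -mo → *zotsilfolmo*.

zotsilfolmo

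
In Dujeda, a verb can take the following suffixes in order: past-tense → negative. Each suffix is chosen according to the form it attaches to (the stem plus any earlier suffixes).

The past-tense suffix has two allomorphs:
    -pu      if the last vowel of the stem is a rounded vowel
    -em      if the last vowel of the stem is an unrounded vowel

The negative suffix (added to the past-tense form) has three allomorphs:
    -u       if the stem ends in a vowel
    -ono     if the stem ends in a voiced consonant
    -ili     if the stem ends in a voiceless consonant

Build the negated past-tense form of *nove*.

noveemono

*nove* — last vowel /e/ (an unrounded vowel) → -em → *noveem*.
The past-tense form *noveem* — final sound /m/ (a voiced consonant) → -ono → *noveemono*.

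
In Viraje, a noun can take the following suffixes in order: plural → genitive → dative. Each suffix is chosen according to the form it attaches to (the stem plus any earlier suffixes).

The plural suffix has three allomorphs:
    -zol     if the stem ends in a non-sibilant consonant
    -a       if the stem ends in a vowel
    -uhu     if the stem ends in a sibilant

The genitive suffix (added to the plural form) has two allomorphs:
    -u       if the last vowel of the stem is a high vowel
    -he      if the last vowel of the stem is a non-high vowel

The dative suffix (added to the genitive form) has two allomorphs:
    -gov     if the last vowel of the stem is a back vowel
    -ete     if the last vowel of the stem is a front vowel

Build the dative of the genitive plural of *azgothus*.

azgothusuhuugov

*azgothus*: final sound = /s/, a sibilant → -uhu → *azgothusuhu*.
The plural form *azgothusuhu*: last vowel = /u/, a high vowel → -u → *azgothusuhuu*.
The genitive form *azgothusuhuu*: last vowel = /u/, a back vowel → -gov → *azgothusuhuugov*.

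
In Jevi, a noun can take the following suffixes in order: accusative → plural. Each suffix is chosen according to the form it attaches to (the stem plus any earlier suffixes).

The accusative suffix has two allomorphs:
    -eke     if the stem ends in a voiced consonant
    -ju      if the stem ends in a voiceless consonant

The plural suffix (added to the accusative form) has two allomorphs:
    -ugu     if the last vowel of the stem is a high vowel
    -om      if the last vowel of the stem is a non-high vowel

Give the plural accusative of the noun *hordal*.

hordalekeom

*hordal* — final consonant /l/ (voiced) → -eke → *hordaleke*.
The last vowel of the accusative form *hordaleke* is /e/, which is a non-high vowel, so the plural suffix is -om, giving *hordalekeom*.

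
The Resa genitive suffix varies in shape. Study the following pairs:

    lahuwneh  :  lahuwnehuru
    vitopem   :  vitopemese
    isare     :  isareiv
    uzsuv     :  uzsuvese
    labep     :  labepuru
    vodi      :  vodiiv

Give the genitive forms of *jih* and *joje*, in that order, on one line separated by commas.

Looking at the final sound of each stem: -uru when the stem ends in a voiceless consonant (*lahuwneh*, *labep*); -ese when the stem ends in a voiced consonant (*vitopem*, *uzsuv*); -iv when the stem ends in a vowel (*isare*, *vodi*).
Since the final sound of *jih* is /h/ (a voiceless consonant), it takes -uru, giving *jihuru*.
*joje*: final sound = /e/, a vowel → -iv → *jojeiv*.

jihuru, jojeiv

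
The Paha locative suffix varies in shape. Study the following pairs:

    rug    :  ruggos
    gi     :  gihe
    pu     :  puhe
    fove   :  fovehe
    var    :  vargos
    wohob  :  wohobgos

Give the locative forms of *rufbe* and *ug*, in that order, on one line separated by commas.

Looking at the final sound of each stem: -gos when the stem ends in a consonant (*rug*, *var*, *wohob*); -he when the stem ends in a vowel (*gi*, *pu*, *fove*).
*rufbe*: final sound = /e/, a vowel → -he → *rufbehe*.
The final sound of *ug* is /g/, which is a consonant, so the suffix is -gos, giving *uggos*.

rufbehe, uggos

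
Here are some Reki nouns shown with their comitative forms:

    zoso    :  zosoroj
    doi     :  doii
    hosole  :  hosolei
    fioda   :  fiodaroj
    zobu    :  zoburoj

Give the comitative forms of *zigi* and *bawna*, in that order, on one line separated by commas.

zigii, bawnaroj

Looking at the last vowel of each stem: -i when the last vowel of the stem is a front vowel (*doi*, *hosole*); -roj when the last vowel of the stem is a back vowel (*zoso*, *fioda*, *zobu*).
*zigi*: last vowel = /i/, a front vowel → -i → *zigii*.
The last vowel of *bawna* is /a/, which is a back vowel, so the suffix is -roj, giving *bawnaroj*.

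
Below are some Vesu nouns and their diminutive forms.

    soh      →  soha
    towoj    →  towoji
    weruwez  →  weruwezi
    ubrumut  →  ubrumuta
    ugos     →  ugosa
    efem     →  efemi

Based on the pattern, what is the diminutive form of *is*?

The alternation tracks the final consonant of the stem — -a when the stem ends in a voiceless consonant (*soh*, *ubrumut*, *ugos*); -i when the stem ends in a voiced consonant (*towoj*, *weruwez*, *efem*).
*is*: final consonant = /s/, voiceless → -a → *isa*.

isa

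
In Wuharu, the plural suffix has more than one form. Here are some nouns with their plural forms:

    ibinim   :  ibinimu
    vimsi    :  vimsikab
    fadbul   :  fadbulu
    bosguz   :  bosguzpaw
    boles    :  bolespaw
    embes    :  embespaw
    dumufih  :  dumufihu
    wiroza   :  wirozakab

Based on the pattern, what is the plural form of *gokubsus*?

gokubsuspaw

Looking at the final sound of each stem: -paw when the stem ends in a sibilant (*bosguz*, *boles*, *embes*); -u when the stem ends in a non-sibilant consonant (*ibinim*, *fadbul*, *dumufih*); -kab when the stem ends in a vowel (*vimsi*, *wiroza*).
Since the final sound of *gokubsus* is /s/ (a sibilant), it takes -paw, giving *gokubsuspaw*.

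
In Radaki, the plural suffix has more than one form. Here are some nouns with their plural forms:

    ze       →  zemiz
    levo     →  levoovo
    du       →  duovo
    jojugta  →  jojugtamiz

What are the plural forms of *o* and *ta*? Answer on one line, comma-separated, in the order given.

The alternation tracks the last vowel of the stem — -ovo when the last vowel of the stem is a rounded vowel (*levo*, *du*); -miz when the last vowel of the stem is an unrounded vowel (*ze*, *jojugta*).
*o* — last vowel /o/ (a rounded vowel) → -ovo → *oovo*.
The last vowel of *ta* is /a/, which is an unrounded vowel, so the suffix is -miz, giving *tamiz*.

oovo, tamiz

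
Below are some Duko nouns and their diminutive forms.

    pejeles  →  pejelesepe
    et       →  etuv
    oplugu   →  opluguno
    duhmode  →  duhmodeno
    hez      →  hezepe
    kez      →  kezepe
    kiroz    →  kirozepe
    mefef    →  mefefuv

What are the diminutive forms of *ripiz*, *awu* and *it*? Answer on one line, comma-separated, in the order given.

ripizepe, awuno, ituv

The pattern is sibilance of the final sound: -epe when the stem ends in a sibilant (*pejeles*, *hez*, *kez*, *kiroz*); -uv when the stem ends in a non-sibilant consonant (*et*, *mefef*); -no when the stem ends in a vowel (*oplugu*, *duhmode*).
*ripiz* — final sound /z/ (a sibilant) → -epe → *ripizepe*.
The final sound of *awu* is /u/, which is a vowel, so the suffix is -no, giving *awuno*.
Since the final sound of *it* is /t/ (a non-sibilant consonant), it takes -uv, giving *ituv*.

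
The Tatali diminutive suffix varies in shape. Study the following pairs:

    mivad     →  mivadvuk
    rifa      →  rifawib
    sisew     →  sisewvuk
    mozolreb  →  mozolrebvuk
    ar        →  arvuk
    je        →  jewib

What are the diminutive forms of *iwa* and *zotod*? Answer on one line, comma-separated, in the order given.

The suffix is conditioned by the final sound: -vuk when the stem ends in a consonant (*mivad*, *sisew*, *mozolreb*, *ar*); -wib when the stem ends in a vowel (*rifa*, *je*).
Since the final sound of *iwa* is /a/ (a vowel), it takes -wib, giving *iwawib*.
Since the final sound of *zotod* is /d/ (a consonant), it takes -vuk, giving *zotodvuk*.

iwawib, zotodvuk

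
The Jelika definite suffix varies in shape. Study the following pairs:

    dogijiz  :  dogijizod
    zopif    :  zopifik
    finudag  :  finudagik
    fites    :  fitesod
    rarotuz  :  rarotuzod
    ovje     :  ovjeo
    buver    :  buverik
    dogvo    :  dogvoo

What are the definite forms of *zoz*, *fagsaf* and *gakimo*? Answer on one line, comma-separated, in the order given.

zozod, fagsafik, gakimoo

The suffix is conditioned by the final sound: -od when the stem ends in a sibilant (*dogijiz*, *fites*, *rarotuz*); -ik when the stem ends in a non-sibilant consonant (*zopif*, *finudag*, *buver*); -o when the stem ends in a vowel (*ovje*, *dogvo*).
*zoz*: final sound = /z/, a sibilant → -od → *zozod*.
The final sound of *fagsaf* is /f/, which is a non-sibilant consonant, so the suffix is -ik, giving *fagsafik*.
The final sound of *gakimo* is /o/, which is a vowel, so the suffix is -o, giving *gakimoo*.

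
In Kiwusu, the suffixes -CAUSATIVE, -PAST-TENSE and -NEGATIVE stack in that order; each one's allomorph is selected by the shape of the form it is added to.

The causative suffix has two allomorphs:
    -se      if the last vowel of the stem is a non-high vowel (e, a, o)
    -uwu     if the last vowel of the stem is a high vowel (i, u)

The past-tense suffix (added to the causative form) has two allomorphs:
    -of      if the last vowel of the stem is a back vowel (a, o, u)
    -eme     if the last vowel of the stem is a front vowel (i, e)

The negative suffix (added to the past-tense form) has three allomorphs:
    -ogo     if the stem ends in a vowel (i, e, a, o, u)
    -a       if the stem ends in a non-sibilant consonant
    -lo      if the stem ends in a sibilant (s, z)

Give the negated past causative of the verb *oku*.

okuuwuofa

Since the last vowel of *oku* is /u/ (a high vowel), it takes -uwu, giving *okuuwu*.
The last vowel of the causative form *okuuwu* is /u/, which is a back vowel, so the past-tense suffix is -of, giving *okuuwuof*.
The final sound of the past-tense form *okuuwuof* is /f/, which is a non-sibilant consonant, so the negative suffix is -a, giving *okuuwuofa*.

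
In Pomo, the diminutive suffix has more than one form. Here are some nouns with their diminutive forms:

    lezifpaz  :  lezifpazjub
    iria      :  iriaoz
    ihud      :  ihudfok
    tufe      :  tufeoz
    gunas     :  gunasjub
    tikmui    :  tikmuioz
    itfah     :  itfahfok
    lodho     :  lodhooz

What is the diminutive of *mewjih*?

mewjihfok

The alternation tracks the final sound of the stem — -jub when the stem ends in a sibilant (*lezifpaz*, *gunas*); -fok when the stem ends in a non-sibilant consonant (*ihud*, *itfah*); -oz when the stem ends in a vowel (*iria*, *tufe*, *tikmui*, *lodho*).
Since the final sound of *mewjih* is /h/ (a non-sibilant consonant), it takes -fok, giving *mewjihfok*.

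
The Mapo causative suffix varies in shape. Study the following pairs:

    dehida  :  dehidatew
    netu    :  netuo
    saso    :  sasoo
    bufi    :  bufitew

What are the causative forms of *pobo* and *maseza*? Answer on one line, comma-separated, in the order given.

poboo, masezatew

The pattern is rounding harmony: -o when the last vowel of the stem is a rounded vowel (*netu*, *saso*); -tew when the last vowel of the stem is an unrounded vowel (*dehida*, *bufi*).
*pobo*: last vowel = /o/, a rounded vowel → -o → *poboo*.
*maseza*: last vowel = /a/, an unrounded vowel → -tew → *masezatew*.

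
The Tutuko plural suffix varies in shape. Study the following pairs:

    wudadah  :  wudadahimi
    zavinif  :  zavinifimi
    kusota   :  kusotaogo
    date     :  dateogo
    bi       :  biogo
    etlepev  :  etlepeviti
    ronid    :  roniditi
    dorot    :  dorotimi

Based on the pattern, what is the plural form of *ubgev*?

ubgeviti

Looking at the final sound of each stem: -imi when the stem ends in a voiceless consonant (*wudadah*, *zavinif*, *dorot*); -iti when the stem ends in a voiced consonant (*etlepev*, *ronid*); -ogo when the stem ends in a vowel (*kusota*, *date*, *bi*).
Since the final sound of *ubgev* is /v/ (a voiced consonant), it takes -iti, giving *ubgeviti*.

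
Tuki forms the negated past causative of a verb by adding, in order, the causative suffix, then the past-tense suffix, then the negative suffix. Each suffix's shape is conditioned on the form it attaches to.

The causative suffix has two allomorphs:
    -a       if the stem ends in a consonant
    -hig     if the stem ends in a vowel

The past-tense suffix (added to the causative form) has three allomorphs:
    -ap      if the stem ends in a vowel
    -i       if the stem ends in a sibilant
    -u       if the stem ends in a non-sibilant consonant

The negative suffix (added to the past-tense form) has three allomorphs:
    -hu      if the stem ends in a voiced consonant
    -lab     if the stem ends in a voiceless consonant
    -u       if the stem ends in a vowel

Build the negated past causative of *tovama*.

tovamahiguu

*tovama* — final sound /a/ (a vowel) → -hig → *tovamahig*.
The causative form *tovamahig* — final sound /g/ (a non-sibilant consonant) → -u → *tovamahigu*.
The final sound of the past-tense form *tovamahigu* is /u/, which is a vowel, so the negative suffix is -u, giving *tovamahiguu*.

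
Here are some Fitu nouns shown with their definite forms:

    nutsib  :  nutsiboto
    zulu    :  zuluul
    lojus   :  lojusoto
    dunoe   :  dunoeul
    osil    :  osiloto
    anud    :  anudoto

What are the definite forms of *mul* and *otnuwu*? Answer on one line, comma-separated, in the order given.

muloto, otnuwuul

The suffix is conditioned by the final sound: -oto when the stem ends in a consonant (*nutsib*, *lojus*, *osil*, *anud*); -ul when the stem ends in a vowel (*zulu*, *dunoe*).
Since the final sound of *mul* is /l/ (a consonant), it takes -oto, giving *muloto*.
Since the final sound of *otnuwu* is /u/ (a vowel), it takes -ul, giving *otnuwuul*.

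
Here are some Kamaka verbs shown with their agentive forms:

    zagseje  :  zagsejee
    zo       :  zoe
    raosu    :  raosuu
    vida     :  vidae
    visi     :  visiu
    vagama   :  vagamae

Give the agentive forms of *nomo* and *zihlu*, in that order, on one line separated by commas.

nomoe, zihluu

The pattern is height harmony: -u when the last vowel of the stem is a high vowel (*raosu*, *visi*); -e when the last vowel of the stem is a non-high vowel (*zagseje*, *zo*, *vida*, *vagama*).
The last vowel of *nomo* is /o/, which is a non-high vowel, so the suffix is -e, giving *nomoe*.
Since the last vowel of *zihlu* is /u/ (a high vowel), it takes -u, giving *zihluu*.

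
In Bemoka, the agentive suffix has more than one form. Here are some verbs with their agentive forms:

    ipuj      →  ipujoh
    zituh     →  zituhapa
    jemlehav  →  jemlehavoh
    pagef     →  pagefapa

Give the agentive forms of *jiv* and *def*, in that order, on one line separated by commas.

The suffix is conditioned by the final consonant: -apa when the stem ends in a voiceless consonant (*zituh*, *pagef*); -oh when the stem ends in a voiced consonant (*ipuj*, *jemlehav*).
*jiv* — final consonant /v/ (voiced) → -oh → *jivoh*.
The final consonant of *def* is /f/, which is voiceless, so the suffix is -apa, giving *defapa*.

jivoh, defapa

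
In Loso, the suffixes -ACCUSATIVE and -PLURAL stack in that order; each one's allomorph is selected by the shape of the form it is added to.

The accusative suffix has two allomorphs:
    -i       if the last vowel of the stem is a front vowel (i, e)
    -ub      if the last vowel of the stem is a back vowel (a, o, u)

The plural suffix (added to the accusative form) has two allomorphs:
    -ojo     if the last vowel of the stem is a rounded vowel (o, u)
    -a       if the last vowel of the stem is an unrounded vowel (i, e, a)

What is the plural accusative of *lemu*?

Since the last vowel of *lemu* is /u/ (a back vowel), it takes -ub, giving *lemuub*.
Since the last vowel of the accusative form *lemuub* is /u/ (a rounded vowel), it takes -ojo, giving *lemuubojo*.

lemuubojo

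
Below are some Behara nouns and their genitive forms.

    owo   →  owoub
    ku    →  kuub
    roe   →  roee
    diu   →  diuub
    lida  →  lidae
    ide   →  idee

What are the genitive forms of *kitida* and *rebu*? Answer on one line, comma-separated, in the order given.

kitidae, rebuub

The alternation tracks the last vowel of the stem — -ub when the last vowel of the stem is a rounded vowel (*owo*, *ku*, *diu*); -e when the last vowel of the stem is an unrounded vowel (*roe*, *lida*, *ide*).
The last vowel of *kitida* is /a/, which is an unrounded vowel, so the suffix is -e, giving *kitidae*.
*rebu* — last vowel /u/ (a rounded vowel) → -ub → *rebuub*.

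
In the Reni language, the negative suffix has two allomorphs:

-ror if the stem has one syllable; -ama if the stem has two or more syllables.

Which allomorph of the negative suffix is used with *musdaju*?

-ama

*musdaju* has 3 syllables, so the suffix is -ama.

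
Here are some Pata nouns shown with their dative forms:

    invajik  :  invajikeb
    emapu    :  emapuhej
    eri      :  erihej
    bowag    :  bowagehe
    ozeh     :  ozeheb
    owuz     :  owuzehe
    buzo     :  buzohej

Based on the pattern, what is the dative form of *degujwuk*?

degujwukeb

The alternation tracks the final sound of the stem — -eb when the stem ends in a voiceless consonant (*invajik*, *ozeh*); -ehe when the stem ends in a voiced consonant (*bowag*, *owuz*); -hej when the stem ends in a vowel (*emapu*, *eri*, *buzo*).
Since the final sound of *degujwuk* is /k/ (a voiceless consonant), it takes -eb, giving *degujwukeb*.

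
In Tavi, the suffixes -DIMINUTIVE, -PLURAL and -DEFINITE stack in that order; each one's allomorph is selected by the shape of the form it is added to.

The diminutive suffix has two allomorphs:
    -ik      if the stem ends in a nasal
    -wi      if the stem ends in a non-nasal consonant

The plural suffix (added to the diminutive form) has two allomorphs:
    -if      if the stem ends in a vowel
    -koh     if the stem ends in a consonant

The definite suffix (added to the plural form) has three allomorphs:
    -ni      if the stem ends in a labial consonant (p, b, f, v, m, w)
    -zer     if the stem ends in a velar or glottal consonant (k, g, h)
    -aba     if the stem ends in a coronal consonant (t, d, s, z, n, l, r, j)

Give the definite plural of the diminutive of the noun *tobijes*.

tobijeswiifni

The final consonant of *tobijes* is /s/, which is non-nasal, so the diminutive suffix is -wi, giving *tobijeswi*.
The diminutive form *tobijeswi*: final sound = /i/, a vowel → -if → *tobijeswiif*.
The plural form *tobijeswiif*: final consonant = /f/, labial → -ni → *tobijeswiifni*.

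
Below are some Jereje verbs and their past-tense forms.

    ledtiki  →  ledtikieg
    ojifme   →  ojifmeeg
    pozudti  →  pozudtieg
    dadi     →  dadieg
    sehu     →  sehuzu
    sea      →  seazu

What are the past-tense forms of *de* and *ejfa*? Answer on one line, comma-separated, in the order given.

The alternation tracks the last vowel of the stem — -eg when the last vowel of the stem is a front vowel (*ledtiki*, *ojifme*, *pozudti*, *dadi*); -zu when the last vowel of the stem is a back vowel (*sehu*, *sea*).
The last vowel of *de* is /e/, which is a front vowel, so the suffix is -eg, giving *deeg*.
*ejfa*: last vowel = /a/, a back vowel → -zu → *ejfazu*.

deeg, ejfazu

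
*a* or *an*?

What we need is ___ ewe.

a

The indefinite article is chosen by the initial *sound* of the following word, not its spelling.
*ewe* begins with the sound /juː/ (pronounced /juː/) — a consonant sound.
So the article is *a*: What we need is a ewe.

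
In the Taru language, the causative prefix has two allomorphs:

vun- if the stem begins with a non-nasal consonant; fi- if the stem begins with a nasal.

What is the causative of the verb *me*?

*me* — first consonant /m/ (a nasal) → fi- → *fime*.

fime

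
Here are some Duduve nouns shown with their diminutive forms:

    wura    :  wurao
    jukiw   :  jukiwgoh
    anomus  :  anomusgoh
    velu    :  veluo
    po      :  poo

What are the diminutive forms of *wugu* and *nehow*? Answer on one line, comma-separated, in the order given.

The suffix is conditioned by the final sound: -goh when the stem ends in a consonant (*jukiw*, *anomus*); -o when the stem ends in a vowel (*wura*, *velu*, *po*).
*wugu*: final sound = /u/, a vowel → -o → *wuguo*.
Since the final sound of *nehow* is /w/ (a consonant), it takes -goh, giving *nehowgoh*.

wuguo, nehowgoh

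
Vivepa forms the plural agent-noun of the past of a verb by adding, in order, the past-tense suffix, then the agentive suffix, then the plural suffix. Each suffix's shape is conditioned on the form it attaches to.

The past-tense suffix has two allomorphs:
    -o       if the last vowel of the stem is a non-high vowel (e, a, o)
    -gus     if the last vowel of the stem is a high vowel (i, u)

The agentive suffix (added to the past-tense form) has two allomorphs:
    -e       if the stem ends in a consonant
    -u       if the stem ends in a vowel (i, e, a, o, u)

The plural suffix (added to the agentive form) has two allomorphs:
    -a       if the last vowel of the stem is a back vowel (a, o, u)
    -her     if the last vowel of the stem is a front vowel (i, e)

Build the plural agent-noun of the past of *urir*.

urirguseher

*urir*: last vowel = /i/, a high vowel → -gus → *urirgus*.
The final sound of the past-tense form *urirgus* is /s/, which is a consonant, so the agentive suffix is -e, giving *urirguse*.
The agentive form *urirguse*: last vowel = /e/, a front vowel → -her → *urirguseher*.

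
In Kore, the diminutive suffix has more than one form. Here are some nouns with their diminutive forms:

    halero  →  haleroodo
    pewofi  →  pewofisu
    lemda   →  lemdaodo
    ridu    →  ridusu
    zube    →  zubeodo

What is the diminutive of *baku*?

bakusu

Looking at the last vowel of each stem: -su when the last vowel of the stem is a high vowel (*pewofi*, *ridu*); -odo when the last vowel of the stem is a non-high vowel (*halero*, *lemda*, *zube*).
*baku* — last vowel /u/ (a high vowel) → -su → *bakusu*.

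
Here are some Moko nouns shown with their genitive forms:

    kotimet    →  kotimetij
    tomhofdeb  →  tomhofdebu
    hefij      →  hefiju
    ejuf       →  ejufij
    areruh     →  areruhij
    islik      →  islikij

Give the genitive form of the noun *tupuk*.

Looking at the final consonant of each stem: -ij when the stem ends in a voiceless consonant (*kotimet*, *ejuf*, *areruh*, *islik*); -u when the stem ends in a voiced consonant (*tomhofdeb*, *hefij*).
Since the final consonant of *tupuk* is /k/ (voiceless), it takes -ij, giving *tupukij*.

tupukij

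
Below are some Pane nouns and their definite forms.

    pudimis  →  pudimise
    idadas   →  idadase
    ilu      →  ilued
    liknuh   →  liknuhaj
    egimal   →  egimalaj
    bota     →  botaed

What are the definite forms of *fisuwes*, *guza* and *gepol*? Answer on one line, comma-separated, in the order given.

The alternation tracks the final sound of the stem — -e when the stem ends in a sibilant (*pudimis*, *idadas*); -aj when the stem ends in a non-sibilant consonant (*liknuh*, *egimal*); -ed when the stem ends in a vowel (*ilu*, *bota*).
*fisuwes*: final sound = /s/, a sibilant → -e → *fisuwese*.
Since the final sound of *guza* is /a/ (a vowel), it takes -ed, giving *guzaed*.
The final sound of *gepol* is /l/, which is a non-sibilant consonant, so the suffix is -aj, giving *gepolaj*.

fisuwese, guzaed, gepolaj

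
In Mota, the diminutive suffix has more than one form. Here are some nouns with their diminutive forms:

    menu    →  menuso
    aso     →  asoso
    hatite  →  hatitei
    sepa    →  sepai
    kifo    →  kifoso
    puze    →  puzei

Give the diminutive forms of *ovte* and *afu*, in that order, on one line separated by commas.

The pattern is rounding harmony: -so when the last vowel of the stem is a rounded vowel (*menu*, *aso*, *kifo*); -i when the last vowel of the stem is an unrounded vowel (*hatite*, *sepa*, *puze*).
Since the last vowel of *ovte* is /e/ (an unrounded vowel), it takes -i, giving *ovtei*.
*afu* — last vowel /u/ (a rounded vowel) → -so → *afuso*.

ovtei, afuso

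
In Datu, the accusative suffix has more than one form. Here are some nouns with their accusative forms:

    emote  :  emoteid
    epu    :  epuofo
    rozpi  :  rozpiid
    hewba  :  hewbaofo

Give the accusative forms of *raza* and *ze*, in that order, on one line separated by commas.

razaofo, zeid

The suffix is conditioned by the last vowel: -id when the last vowel of the stem is a front vowel (*emote*, *rozpi*); -ofo when the last vowel of the stem is a back vowel (*epu*, *hewba*).
*raza* — last vowel /a/ (a back vowel) → -ofo → *razaofo*.
*ze*: last vowel = /e/, a front vowel → -id → *zeid*.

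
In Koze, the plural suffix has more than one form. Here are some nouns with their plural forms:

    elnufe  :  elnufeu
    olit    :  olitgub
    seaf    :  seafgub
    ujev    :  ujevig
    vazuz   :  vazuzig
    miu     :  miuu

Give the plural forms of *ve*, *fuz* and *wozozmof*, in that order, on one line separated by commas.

The suffix is conditioned by the final sound: -gub when the stem ends in a voiceless consonant (*olit*, *seaf*); -ig when the stem ends in a voiced consonant (*ujev*, *vazuz*); -u when the stem ends in a vowel (*elnufe*, *miu*).
Since the final sound of *ve* is /e/ (a vowel), it takes -u, giving *veu*.
*fuz*: final sound = /z/, a voiced consonant → -ig → *fuzig*.
The final sound of *wozozmof* is /f/, which is a voiceless consonant, so the suffix is -gub, giving *wozozmofgub*.

veu, fuzig, wozozmofgub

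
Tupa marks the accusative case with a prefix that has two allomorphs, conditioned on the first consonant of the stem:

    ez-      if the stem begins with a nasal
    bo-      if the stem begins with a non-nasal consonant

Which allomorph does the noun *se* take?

bo-

*se* — first consonant /s/ (non-nasal) → bo-.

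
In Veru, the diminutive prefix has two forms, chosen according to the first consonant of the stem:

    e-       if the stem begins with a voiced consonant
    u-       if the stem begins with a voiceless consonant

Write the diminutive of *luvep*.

eluvep

Since the first consonant of *luvep* is /l/ (voiced), it takes e-, giving *eluvep*.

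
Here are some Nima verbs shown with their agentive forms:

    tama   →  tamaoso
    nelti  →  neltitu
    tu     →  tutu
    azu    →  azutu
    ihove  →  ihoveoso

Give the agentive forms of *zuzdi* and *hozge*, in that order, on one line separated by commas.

zuzditu, hozgeoso

Looking at the last vowel of each stem: -tu when the last vowel of the stem is a high vowel (*nelti*, *tu*, *azu*); -oso when the last vowel of the stem is a non-high vowel (*tama*, *ihove*).
*zuzdi* — last vowel /i/ (a high vowel) → -tu → *zuzditu*.
*hozge*: last vowel = /e/, a non-high vowel → -oso → *hozgeoso*.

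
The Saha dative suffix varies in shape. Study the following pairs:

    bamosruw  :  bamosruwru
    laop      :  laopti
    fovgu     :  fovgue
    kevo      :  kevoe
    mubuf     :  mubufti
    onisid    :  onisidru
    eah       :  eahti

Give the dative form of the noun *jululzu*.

jululzue

Looking at the final sound of each stem: -ti when the stem ends in a voiceless consonant (*laop*, *mubuf*, *eah*); -ru when the stem ends in a voiced consonant (*bamosruw*, *onisid*); -e when the stem ends in a vowel (*fovgu*, *kevo*).
*jululzu* — final sound /u/ (a vowel) → -e → *jululzue*.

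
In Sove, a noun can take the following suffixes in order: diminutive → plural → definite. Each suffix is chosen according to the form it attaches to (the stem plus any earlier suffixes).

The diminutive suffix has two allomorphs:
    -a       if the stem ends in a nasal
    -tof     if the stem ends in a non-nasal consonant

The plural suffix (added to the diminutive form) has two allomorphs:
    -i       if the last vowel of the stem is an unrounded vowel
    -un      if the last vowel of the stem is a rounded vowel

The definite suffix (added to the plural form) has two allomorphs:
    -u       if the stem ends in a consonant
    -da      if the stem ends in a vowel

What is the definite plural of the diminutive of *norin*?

norinaida

*norin* — final consonant /n/ (a nasal) → -a → *norina*.
The last vowel of the diminutive form *norina* is /a/, which is an unrounded vowel, so the plural suffix is -i, giving *norinai*.
The plural form *norinai* — final sound /i/ (a vowel) → -da → *norinaida*.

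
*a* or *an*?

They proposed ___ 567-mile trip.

a

The indefinite article is chosen by the initial *sound* of the following word, not its spelling.
The number *567* is spoken "five hundred …", beginning with /faɪv/ — a consonant sound.
So the article is *a*: They proposed a 567-mile trip.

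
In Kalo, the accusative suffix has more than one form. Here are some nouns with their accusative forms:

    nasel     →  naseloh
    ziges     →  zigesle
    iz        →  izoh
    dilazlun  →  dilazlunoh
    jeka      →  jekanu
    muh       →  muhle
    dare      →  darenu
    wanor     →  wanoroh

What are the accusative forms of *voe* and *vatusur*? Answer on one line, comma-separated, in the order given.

The alternation tracks the final sound of the stem — -le when the stem ends in a voiceless consonant (*ziges*, *muh*); -oh when the stem ends in a voiced consonant (*nasel*, *iz*, *dilazlun*, *wanor*); -nu when the stem ends in a vowel (*jeka*, *dare*).
*voe* — final sound /e/ (a vowel) → -nu → *voenu*.
The final sound of *vatusur* is /r/, which is a voiced consonant, so the suffix is -oh, giving *vatusuroh*.

voenu, vatusuroh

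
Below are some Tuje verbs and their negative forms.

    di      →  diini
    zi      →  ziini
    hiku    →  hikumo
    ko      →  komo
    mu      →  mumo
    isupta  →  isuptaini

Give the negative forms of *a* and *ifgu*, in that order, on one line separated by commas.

aini, ifgumo

The suffix is conditioned by the last vowel: -mo when the last vowel of the stem is a rounded vowel (*hiku*, *ko*, *mu*); -ini when the last vowel of the stem is an unrounded vowel (*di*, *zi*, *isupta*).
*a*: last vowel = /a/, an unrounded vowel → -ini → *aini*.
Since the last vowel of *ifgu* is /u/ (a rounded vowel), it takes -mo, giving *ifgumo*.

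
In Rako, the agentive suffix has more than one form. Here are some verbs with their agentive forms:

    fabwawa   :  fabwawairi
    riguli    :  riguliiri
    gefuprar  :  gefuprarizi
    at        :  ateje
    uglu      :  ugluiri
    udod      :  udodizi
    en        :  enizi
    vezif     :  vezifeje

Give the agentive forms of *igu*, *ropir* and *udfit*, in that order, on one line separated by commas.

iguiri, ropirizi, udfiteje

The alternation tracks the final sound of the stem — -eje when the stem ends in a voiceless consonant (*at*, *vezif*); -izi when the stem ends in a voiced consonant (*gefuprar*, *udod*, *en*); -iri when the stem ends in a vowel (*fabwawa*, *riguli*, *uglu*).
Since the final sound of *igu* is /u/ (a vowel), it takes -iri, giving *iguiri*.
Since the final sound of *ropir* is /r/ (a voiced consonant), it takes -izi, giving *ropirizi*.
*udfit* — final sound /t/ (a voiceless consonant) → -eje → *udfiteje*.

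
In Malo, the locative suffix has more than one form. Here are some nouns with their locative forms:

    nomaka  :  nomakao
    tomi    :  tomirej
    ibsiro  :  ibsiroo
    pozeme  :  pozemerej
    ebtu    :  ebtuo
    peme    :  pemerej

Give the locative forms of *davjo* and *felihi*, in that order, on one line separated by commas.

The alternation tracks the last vowel of the stem — -rej when the last vowel of the stem is a front vowel (*tomi*, *pozeme*, *peme*); -o when the last vowel of the stem is a back vowel (*nomaka*, *ibsiro*, *ebtu*).
Since the last vowel of *davjo* is /o/ (a back vowel), it takes -o, giving *davjoo*.
*felihi* — last vowel /i/ (a front vowel) → -rej → *felihirej*.

davjoo, felihirej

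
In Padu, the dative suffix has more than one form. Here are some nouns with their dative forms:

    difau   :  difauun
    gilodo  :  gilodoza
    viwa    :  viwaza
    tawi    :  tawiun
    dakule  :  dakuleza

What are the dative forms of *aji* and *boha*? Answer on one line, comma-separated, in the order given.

ajiun, bohaza

The suffix is conditioned by the last vowel: -un when the last vowel of the stem is a high vowel (*difau*, *tawi*); -za when the last vowel of the stem is a non-high vowel (*gilodo*, *viwa*, *dakule*).
*aji*: last vowel = /i/, a high vowel → -un → *ajiun*.
The last vowel of *boha* is /a/, which is a non-high vowel, so the suffix is -za, giving *bohaza*.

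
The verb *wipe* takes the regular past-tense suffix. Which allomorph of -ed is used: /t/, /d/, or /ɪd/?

/t/

The stem *wipe* ends in a voiceless consonant other than /t/.
The -ed suffix is realized as /ɪd/ after /t, d/; as /t/ after other voiceless consonants; and as /d/ after other voiced sounds.
So -ed on *wipe* is pronounced /t/.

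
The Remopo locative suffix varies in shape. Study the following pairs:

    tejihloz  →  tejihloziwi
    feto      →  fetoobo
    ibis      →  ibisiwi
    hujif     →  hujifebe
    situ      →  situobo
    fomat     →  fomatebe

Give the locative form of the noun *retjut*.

Looking at the final sound of each stem: -iwi when the stem ends in a sibilant (*tejihloz*, *ibis*); -ebe when the stem ends in a non-sibilant consonant (*hujif*, *fomat*); -obo when the stem ends in a vowel (*feto*, *situ*).
*retjut* — final sound /t/ (a non-sibilant consonant) → -ebe → *retjutebe*.

retjutebe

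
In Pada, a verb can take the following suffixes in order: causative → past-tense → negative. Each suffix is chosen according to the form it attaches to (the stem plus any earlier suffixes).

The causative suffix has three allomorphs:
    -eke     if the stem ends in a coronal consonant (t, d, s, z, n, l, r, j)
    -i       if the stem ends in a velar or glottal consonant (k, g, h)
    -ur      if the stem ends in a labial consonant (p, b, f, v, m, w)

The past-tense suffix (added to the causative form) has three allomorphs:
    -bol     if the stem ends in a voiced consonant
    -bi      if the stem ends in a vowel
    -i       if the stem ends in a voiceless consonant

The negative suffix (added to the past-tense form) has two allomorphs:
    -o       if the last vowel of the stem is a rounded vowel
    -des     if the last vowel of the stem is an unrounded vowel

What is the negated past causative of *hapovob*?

*hapovob* — final consonant /b/ (labial) → -ur → *hapovobur*.
The causative form *hapovobur*: final sound = /r/, a voiced consonant → -bol → *hapovoburbol*.
The last vowel of the past-tense form *hapovoburbol* is /o/, which is a rounded vowel, so the negative suffix is -o, giving *hapovoburbolo*.

hapovoburbolo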